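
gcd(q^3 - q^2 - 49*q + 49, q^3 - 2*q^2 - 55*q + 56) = q^2 + 6*q - 7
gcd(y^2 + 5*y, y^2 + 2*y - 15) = y + 5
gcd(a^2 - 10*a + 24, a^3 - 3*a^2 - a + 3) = 1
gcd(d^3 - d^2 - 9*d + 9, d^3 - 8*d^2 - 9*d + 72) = d^2 - 9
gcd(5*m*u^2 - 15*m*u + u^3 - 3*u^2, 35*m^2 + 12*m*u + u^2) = 5*m + u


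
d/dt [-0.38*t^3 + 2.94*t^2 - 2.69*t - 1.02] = -1.14*t^2 + 5.88*t - 2.69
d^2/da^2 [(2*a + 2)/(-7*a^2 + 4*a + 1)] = 4*(4*(a + 1)*(7*a - 2)^2 + 3*(7*a + 1)*(-7*a^2 + 4*a + 1))/(-7*a^2 + 4*a + 1)^3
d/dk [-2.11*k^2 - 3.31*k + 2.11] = -4.22*k - 3.31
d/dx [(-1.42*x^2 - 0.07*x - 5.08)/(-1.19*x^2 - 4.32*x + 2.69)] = (6.0511*x^2 - 19.73*x - 22.1339)/(1.4161*x^4 + 10.2816*x^3 + 12.2602*x^2 - 23.2416*x + 7.2361)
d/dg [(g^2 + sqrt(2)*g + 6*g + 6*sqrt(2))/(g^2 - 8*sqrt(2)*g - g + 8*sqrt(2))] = (-9*sqrt(2)*g^2 - 7*g^2 + 4*sqrt(2)*g + 54*sqrt(2) + 112)/(g^4 - 16*sqrt(2)*g^3 - 2*g^3 + 32*sqrt(2)*g^2 + 129*g^2 - 256*g - 16*sqrt(2)*g + 128)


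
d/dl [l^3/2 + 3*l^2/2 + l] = 3*l^2/2 + 3*l + 1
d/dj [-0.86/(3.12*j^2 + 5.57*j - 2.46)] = (5.3664*j + 4.7902)/(3.12*j^2 + 5.57*j - 2.46)^2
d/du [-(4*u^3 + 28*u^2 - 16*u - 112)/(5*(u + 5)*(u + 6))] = 4*(-u^4 - 22*u^3 - 171*u^2 - 476*u - 188)/(5*(u^4 + 22*u^3 + 181*u^2 + 660*u + 900))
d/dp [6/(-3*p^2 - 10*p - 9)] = 12*(3*p + 5)/(3*p^2 + 10*p + 9)^2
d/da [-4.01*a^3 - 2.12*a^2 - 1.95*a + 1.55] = -12.03*a^2 - 4.24*a - 1.95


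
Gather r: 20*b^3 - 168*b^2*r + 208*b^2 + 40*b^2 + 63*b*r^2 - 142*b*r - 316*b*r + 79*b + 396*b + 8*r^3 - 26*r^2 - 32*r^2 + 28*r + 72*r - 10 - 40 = 20*b^3 + 248*b^2 + 475*b + 8*r^3 + r^2*(63*b - 58) + r*(-168*b^2 - 458*b + 100) - 50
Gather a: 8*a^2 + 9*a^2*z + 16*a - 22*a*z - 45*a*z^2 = a^2*(9*z + 8) + a*(-45*z^2 - 22*z + 16)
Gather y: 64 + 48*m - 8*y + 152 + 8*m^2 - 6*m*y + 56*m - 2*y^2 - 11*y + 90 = 8*m^2 + 104*m - 2*y^2 + y*(-6*m - 19) + 306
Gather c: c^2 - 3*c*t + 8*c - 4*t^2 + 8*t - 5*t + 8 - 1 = c^2 + c*(8 - 3*t) - 4*t^2 + 3*t + 7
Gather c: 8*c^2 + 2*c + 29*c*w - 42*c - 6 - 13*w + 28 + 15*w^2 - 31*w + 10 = 8*c^2 + c*(29*w - 40) + 15*w^2 - 44*w + 32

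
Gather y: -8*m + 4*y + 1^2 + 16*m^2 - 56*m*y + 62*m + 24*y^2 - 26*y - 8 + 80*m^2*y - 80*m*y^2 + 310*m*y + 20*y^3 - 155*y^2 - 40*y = 16*m^2 + 54*m + 20*y^3 + y^2*(-80*m - 131) + y*(80*m^2 + 254*m - 62) - 7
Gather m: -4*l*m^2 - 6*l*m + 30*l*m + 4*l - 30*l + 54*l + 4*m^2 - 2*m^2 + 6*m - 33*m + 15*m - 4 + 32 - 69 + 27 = 28*l + m^2*(2 - 4*l) + m*(24*l - 12) - 14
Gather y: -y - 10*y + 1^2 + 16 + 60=77 - 11*y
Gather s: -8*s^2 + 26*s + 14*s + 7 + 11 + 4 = -8*s^2 + 40*s + 22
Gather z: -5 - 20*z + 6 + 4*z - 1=-16*z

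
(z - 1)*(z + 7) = z^2 + 6*z - 7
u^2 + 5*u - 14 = (u - 2)*(u + 7)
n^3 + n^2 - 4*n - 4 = (n - 2)*(n + 1)*(n + 2)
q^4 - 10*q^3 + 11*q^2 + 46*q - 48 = (q - 8)*(q - 3)*(q - 1)*(q + 2)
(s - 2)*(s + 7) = s^2 + 5*s - 14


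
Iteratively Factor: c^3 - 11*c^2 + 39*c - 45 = (c - 3)*(c^2 - 8*c + 15) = (c - 3)^2*(c - 5)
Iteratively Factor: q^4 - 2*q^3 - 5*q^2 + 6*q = (q - 3)*(q^3 + q^2 - 2*q) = q*(q - 3)*(q^2 + q - 2) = q*(q - 3)*(q - 1)*(q + 2)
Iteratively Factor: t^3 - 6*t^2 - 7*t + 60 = (t - 4)*(t^2 - 2*t - 15) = (t - 5)*(t - 4)*(t + 3)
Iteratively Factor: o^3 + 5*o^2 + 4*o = (o + 4)*(o^2 + o) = (o + 1)*(o + 4)*(o)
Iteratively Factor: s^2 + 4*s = (s + 4)*(s)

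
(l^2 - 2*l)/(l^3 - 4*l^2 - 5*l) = (2 - l)/(-l^2 + 4*l + 5)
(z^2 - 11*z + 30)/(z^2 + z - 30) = (z - 6)/(z + 6)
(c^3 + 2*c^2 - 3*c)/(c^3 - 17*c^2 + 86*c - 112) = c*(c^2 + 2*c - 3)/(c^3 - 17*c^2 + 86*c - 112)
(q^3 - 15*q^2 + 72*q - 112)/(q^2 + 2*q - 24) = (q^2 - 11*q + 28)/(q + 6)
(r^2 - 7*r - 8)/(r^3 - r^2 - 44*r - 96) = (r + 1)/(r^2 + 7*r + 12)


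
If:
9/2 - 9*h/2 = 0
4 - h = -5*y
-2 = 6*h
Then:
No Solution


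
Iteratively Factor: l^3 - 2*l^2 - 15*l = (l)*(l^2 - 2*l - 15) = l*(l + 3)*(l - 5)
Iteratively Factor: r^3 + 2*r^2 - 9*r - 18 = (r + 3)*(r^2 - r - 6) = (r - 3)*(r + 3)*(r + 2)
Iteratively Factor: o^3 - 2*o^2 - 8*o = (o)*(o^2 - 2*o - 8) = o*(o - 4)*(o + 2)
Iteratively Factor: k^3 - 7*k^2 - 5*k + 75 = (k - 5)*(k^2 - 2*k - 15) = (k - 5)^2*(k + 3)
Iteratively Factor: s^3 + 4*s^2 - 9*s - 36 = (s + 3)*(s^2 + s - 12) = (s + 3)*(s + 4)*(s - 3)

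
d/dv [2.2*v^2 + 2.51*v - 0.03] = 4.4*v + 2.51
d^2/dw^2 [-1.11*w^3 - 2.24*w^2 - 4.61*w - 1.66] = -6.66*w - 4.48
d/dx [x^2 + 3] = 2*x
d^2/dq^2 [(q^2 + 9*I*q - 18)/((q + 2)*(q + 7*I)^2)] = (2*q^4 + 26*I*q^3 + q^2*(-216 - 60*I) + q*(432 - 1048*I) + 1948 + 756*I)/(q^7 + q^6*(6 + 28*I) + q^5*(-282 + 168*I) + q^4*(-1756 - 1036*I) + q^3*(-1127 - 8008*I) + q^2*(12054 - 16464*I) + q*(28812 - 10976*I) + 19208)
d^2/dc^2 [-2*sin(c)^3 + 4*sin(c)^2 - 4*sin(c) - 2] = 18*sin(c)^3 - 16*sin(c)^2 - 8*sin(c) + 8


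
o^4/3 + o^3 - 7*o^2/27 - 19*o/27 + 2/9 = (o/3 + 1/3)*(o - 2/3)*(o - 1/3)*(o + 3)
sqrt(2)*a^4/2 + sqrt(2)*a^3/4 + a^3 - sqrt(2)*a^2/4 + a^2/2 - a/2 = a*(a - 1/2)*(a + sqrt(2))*(sqrt(2)*a/2 + sqrt(2)/2)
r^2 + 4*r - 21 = (r - 3)*(r + 7)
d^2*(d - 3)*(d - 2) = d^4 - 5*d^3 + 6*d^2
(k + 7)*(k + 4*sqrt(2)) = k^2 + 4*sqrt(2)*k + 7*k + 28*sqrt(2)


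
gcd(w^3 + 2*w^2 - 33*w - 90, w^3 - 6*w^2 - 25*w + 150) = w^2 - w - 30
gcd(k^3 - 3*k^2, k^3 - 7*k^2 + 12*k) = k^2 - 3*k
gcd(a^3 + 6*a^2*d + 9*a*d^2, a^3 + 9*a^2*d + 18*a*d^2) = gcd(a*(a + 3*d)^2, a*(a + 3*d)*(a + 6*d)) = a^2 + 3*a*d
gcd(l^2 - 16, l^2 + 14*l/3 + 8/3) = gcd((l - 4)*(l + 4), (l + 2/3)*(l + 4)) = l + 4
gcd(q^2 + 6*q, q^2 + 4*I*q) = q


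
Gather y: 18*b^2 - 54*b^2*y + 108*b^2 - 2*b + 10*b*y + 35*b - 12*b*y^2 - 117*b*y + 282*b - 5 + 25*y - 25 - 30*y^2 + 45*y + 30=126*b^2 + 315*b + y^2*(-12*b - 30) + y*(-54*b^2 - 107*b + 70)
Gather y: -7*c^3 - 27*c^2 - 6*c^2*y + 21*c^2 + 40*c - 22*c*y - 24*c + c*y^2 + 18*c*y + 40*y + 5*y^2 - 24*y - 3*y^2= -7*c^3 - 6*c^2 + 16*c + y^2*(c + 2) + y*(-6*c^2 - 4*c + 16)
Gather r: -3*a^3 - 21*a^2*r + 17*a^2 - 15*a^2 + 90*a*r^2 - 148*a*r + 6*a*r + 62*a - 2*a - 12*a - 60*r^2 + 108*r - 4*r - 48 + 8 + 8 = -3*a^3 + 2*a^2 + 48*a + r^2*(90*a - 60) + r*(-21*a^2 - 142*a + 104) - 32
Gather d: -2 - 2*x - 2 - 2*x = -4*x - 4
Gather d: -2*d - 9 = -2*d - 9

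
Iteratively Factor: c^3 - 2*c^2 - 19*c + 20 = (c + 4)*(c^2 - 6*c + 5) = (c - 1)*(c + 4)*(c - 5)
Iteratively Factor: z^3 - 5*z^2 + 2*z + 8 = (z + 1)*(z^2 - 6*z + 8) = (z - 2)*(z + 1)*(z - 4)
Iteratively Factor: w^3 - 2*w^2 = (w)*(w^2 - 2*w) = w^2*(w - 2)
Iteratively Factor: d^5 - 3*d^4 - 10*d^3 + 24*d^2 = (d - 4)*(d^4 + d^3 - 6*d^2) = d*(d - 4)*(d^3 + d^2 - 6*d) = d^2*(d - 4)*(d^2 + d - 6) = d^2*(d - 4)*(d + 3)*(d - 2)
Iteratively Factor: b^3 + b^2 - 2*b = (b + 2)*(b^2 - b) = b*(b + 2)*(b - 1)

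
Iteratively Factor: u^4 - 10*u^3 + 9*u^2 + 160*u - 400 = (u - 4)*(u^3 - 6*u^2 - 15*u + 100) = (u - 4)*(u + 4)*(u^2 - 10*u + 25) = (u - 5)*(u - 4)*(u + 4)*(u - 5)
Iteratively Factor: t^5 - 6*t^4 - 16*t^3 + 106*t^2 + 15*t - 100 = (t - 1)*(t^4 - 5*t^3 - 21*t^2 + 85*t + 100) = (t - 5)*(t - 1)*(t^3 - 21*t - 20) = (t - 5)*(t - 1)*(t + 4)*(t^2 - 4*t - 5) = (t - 5)*(t - 1)*(t + 1)*(t + 4)*(t - 5)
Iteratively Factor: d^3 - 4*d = (d + 2)*(d^2 - 2*d) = (d - 2)*(d + 2)*(d)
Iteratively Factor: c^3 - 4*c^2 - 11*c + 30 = (c - 5)*(c^2 + c - 6) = (c - 5)*(c + 3)*(c - 2)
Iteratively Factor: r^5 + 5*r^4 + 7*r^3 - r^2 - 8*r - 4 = (r - 1)*(r^4 + 6*r^3 + 13*r^2 + 12*r + 4) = (r - 1)*(r + 1)*(r^3 + 5*r^2 + 8*r + 4) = (r - 1)*(r + 1)*(r + 2)*(r^2 + 3*r + 2) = (r - 1)*(r + 1)*(r + 2)^2*(r + 1)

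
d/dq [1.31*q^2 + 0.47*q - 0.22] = 2.62*q + 0.47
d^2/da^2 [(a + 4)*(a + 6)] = 2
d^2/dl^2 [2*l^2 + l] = 4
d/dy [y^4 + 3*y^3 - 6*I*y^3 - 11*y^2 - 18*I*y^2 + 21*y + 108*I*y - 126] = 4*y^3 + y^2*(9 - 18*I) + y*(-22 - 36*I) + 21 + 108*I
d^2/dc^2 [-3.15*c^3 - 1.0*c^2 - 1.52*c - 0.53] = -18.9*c - 2.0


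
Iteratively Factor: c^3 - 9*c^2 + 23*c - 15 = (c - 3)*(c^2 - 6*c + 5) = (c - 3)*(c - 1)*(c - 5)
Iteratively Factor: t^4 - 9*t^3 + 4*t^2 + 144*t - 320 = (t - 4)*(t^3 - 5*t^2 - 16*t + 80) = (t - 5)*(t - 4)*(t^2 - 16) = (t - 5)*(t - 4)^2*(t + 4)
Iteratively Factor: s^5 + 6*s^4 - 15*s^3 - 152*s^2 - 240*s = (s + 3)*(s^4 + 3*s^3 - 24*s^2 - 80*s) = (s + 3)*(s + 4)*(s^3 - s^2 - 20*s) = (s + 3)*(s + 4)^2*(s^2 - 5*s) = s*(s + 3)*(s + 4)^2*(s - 5)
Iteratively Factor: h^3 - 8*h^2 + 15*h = (h - 3)*(h^2 - 5*h) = (h - 5)*(h - 3)*(h)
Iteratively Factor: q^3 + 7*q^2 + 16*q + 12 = (q + 2)*(q^2 + 5*q + 6) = (q + 2)^2*(q + 3)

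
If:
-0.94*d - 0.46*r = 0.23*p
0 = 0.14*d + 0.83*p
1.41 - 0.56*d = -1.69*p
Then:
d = 1.67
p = -0.28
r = -3.27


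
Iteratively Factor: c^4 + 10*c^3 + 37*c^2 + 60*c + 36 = (c + 2)*(c^3 + 8*c^2 + 21*c + 18) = (c + 2)*(c + 3)*(c^2 + 5*c + 6) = (c + 2)*(c + 3)^2*(c + 2)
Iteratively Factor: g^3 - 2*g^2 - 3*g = (g)*(g^2 - 2*g - 3) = g*(g + 1)*(g - 3)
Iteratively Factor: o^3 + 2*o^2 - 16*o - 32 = (o + 2)*(o^2 - 16) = (o + 2)*(o + 4)*(o - 4)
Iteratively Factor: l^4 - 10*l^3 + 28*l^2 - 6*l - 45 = (l - 3)*(l^3 - 7*l^2 + 7*l + 15) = (l - 3)^2*(l^2 - 4*l - 5) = (l - 5)*(l - 3)^2*(l + 1)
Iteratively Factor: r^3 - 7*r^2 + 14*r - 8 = (r - 4)*(r^2 - 3*r + 2) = (r - 4)*(r - 1)*(r - 2)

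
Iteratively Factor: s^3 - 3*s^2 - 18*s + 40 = (s + 4)*(s^2 - 7*s + 10) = (s - 2)*(s + 4)*(s - 5)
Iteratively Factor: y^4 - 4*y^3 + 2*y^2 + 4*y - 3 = (y - 1)*(y^3 - 3*y^2 - y + 3) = (y - 1)^2*(y^2 - 2*y - 3) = (y - 1)^2*(y + 1)*(y - 3)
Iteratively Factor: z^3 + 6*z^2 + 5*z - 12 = (z + 4)*(z^2 + 2*z - 3) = (z + 3)*(z + 4)*(z - 1)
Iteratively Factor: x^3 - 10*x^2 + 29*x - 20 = (x - 1)*(x^2 - 9*x + 20) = (x - 4)*(x - 1)*(x - 5)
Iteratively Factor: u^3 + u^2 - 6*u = (u - 2)*(u^2 + 3*u) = (u - 2)*(u + 3)*(u)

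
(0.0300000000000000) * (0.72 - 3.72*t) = 0.0216 - 0.1116*t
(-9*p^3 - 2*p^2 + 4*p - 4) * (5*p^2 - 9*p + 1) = -45*p^5 + 71*p^4 + 29*p^3 - 58*p^2 + 40*p - 4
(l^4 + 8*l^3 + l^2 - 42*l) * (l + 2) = l^5 + 10*l^4 + 17*l^3 - 40*l^2 - 84*l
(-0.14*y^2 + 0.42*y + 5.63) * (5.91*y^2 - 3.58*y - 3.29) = -0.8274*y^4 + 2.9834*y^3 + 32.2303*y^2 - 21.5372*y - 18.5227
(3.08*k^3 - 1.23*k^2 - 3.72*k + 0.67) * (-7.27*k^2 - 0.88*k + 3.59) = -22.3916*k^5 + 6.2317*k^4 + 39.184*k^3 - 6.013*k^2 - 13.9444*k + 2.4053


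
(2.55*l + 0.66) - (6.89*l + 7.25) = -4.34*l - 6.59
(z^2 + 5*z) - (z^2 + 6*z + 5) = -z - 5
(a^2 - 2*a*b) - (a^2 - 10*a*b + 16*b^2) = 8*a*b - 16*b^2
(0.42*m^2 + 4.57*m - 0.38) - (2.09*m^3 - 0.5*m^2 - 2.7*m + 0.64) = -2.09*m^3 + 0.92*m^2 + 7.27*m - 1.02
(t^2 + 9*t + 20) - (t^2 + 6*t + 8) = 3*t + 12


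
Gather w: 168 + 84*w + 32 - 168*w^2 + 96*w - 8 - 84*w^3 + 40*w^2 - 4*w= -84*w^3 - 128*w^2 + 176*w + 192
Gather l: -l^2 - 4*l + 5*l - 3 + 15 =-l^2 + l + 12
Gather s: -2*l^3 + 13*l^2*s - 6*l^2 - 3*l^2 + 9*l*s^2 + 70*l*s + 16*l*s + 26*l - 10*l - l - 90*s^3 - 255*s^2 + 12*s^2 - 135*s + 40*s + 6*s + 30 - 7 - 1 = -2*l^3 - 9*l^2 + 15*l - 90*s^3 + s^2*(9*l - 243) + s*(13*l^2 + 86*l - 89) + 22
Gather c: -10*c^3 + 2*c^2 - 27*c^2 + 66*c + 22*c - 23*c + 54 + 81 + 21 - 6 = -10*c^3 - 25*c^2 + 65*c + 150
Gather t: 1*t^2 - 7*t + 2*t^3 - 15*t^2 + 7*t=2*t^3 - 14*t^2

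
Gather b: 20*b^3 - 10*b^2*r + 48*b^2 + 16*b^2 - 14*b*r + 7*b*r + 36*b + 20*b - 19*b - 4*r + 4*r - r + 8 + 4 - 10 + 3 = 20*b^3 + b^2*(64 - 10*r) + b*(37 - 7*r) - r + 5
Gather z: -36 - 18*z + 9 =-18*z - 27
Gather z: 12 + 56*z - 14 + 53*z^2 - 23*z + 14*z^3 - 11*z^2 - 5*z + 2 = 14*z^3 + 42*z^2 + 28*z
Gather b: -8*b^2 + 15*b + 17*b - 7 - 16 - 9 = -8*b^2 + 32*b - 32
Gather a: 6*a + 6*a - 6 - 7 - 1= 12*a - 14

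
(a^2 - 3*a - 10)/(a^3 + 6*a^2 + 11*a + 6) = (a - 5)/(a^2 + 4*a + 3)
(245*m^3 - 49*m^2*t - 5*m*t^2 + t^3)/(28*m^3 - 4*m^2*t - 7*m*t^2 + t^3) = (-35*m^2 + 2*m*t + t^2)/(-4*m^2 + t^2)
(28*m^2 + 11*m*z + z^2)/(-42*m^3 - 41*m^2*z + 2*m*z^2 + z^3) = (4*m + z)/(-6*m^2 - 5*m*z + z^2)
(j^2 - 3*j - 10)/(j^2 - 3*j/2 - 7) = 2*(j - 5)/(2*j - 7)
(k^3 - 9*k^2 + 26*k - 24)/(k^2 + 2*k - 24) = (k^2 - 5*k + 6)/(k + 6)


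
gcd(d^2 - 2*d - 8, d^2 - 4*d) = d - 4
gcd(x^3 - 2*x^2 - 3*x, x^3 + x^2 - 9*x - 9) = x^2 - 2*x - 3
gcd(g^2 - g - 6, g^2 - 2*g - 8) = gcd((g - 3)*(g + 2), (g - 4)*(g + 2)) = g + 2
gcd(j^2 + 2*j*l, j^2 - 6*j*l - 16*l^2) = j + 2*l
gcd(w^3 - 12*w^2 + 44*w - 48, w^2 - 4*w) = w - 4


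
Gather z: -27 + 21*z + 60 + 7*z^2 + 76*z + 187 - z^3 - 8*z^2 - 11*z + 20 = -z^3 - z^2 + 86*z + 240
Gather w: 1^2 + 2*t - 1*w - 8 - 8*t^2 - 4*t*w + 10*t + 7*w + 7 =-8*t^2 + 12*t + w*(6 - 4*t)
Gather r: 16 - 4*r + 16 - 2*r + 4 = 36 - 6*r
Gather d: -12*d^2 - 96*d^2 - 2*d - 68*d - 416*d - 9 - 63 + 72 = -108*d^2 - 486*d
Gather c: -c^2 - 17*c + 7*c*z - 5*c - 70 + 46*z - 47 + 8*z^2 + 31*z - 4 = -c^2 + c*(7*z - 22) + 8*z^2 + 77*z - 121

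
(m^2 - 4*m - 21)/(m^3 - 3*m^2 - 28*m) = (m + 3)/(m*(m + 4))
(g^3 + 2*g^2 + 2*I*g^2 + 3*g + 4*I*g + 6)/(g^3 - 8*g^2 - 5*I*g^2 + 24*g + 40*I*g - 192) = (g^2 + g*(2 - I) - 2*I)/(g^2 - 8*g*(1 + I) + 64*I)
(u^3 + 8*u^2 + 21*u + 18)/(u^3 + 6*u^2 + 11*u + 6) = (u + 3)/(u + 1)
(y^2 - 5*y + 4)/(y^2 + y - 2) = (y - 4)/(y + 2)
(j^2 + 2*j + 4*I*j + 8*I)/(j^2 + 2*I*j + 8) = (j + 2)/(j - 2*I)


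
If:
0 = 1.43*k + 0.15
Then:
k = -0.10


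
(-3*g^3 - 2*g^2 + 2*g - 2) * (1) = -3*g^3 - 2*g^2 + 2*g - 2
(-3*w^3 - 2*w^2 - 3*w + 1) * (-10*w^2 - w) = 30*w^5 + 23*w^4 + 32*w^3 - 7*w^2 - w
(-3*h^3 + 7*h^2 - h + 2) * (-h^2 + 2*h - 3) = 3*h^5 - 13*h^4 + 24*h^3 - 25*h^2 + 7*h - 6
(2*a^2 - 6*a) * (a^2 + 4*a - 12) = 2*a^4 + 2*a^3 - 48*a^2 + 72*a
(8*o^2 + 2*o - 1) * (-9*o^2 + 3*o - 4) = -72*o^4 + 6*o^3 - 17*o^2 - 11*o + 4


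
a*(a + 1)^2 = a^3 + 2*a^2 + a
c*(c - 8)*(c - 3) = c^3 - 11*c^2 + 24*c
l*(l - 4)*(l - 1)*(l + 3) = l^4 - 2*l^3 - 11*l^2 + 12*l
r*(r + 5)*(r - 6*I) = r^3 + 5*r^2 - 6*I*r^2 - 30*I*r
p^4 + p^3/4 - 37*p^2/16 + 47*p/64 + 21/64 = (p - 1)*(p - 3/4)*(p + 1/4)*(p + 7/4)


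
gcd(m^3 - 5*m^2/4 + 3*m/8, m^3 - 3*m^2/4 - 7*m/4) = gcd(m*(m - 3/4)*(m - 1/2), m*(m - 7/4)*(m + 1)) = m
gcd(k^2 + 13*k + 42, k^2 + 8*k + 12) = k + 6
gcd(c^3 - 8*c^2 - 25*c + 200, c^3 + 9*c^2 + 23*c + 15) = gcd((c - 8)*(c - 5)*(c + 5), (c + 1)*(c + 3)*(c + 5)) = c + 5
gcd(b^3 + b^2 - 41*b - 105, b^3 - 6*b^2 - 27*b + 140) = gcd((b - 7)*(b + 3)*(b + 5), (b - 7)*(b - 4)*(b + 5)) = b^2 - 2*b - 35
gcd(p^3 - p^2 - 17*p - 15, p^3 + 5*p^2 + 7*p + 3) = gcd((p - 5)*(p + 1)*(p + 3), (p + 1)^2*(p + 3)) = p^2 + 4*p + 3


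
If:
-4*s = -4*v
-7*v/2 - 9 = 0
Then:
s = -18/7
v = -18/7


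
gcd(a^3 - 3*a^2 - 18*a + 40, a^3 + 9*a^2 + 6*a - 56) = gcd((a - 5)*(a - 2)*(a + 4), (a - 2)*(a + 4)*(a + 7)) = a^2 + 2*a - 8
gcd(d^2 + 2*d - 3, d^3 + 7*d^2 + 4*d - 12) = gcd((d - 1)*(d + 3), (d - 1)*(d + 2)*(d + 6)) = d - 1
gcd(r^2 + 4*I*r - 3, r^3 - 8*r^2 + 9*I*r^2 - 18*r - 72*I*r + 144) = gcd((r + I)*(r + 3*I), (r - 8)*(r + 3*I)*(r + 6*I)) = r + 3*I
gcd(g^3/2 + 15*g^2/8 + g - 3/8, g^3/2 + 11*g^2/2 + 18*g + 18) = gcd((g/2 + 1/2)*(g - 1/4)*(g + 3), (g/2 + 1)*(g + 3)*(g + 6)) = g + 3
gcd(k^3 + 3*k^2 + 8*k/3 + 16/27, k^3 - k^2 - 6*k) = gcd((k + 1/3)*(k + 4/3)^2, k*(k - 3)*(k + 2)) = 1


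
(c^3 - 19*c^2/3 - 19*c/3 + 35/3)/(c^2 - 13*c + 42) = (3*c^2 + 2*c - 5)/(3*(c - 6))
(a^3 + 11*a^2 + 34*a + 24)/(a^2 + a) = a + 10 + 24/a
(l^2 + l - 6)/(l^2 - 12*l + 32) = (l^2 + l - 6)/(l^2 - 12*l + 32)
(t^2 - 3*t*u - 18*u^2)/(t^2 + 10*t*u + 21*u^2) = (t - 6*u)/(t + 7*u)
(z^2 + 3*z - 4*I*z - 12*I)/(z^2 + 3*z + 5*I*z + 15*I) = (z - 4*I)/(z + 5*I)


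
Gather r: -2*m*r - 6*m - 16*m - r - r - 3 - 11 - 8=-22*m + r*(-2*m - 2) - 22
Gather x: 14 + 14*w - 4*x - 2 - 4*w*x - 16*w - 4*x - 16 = -2*w + x*(-4*w - 8) - 4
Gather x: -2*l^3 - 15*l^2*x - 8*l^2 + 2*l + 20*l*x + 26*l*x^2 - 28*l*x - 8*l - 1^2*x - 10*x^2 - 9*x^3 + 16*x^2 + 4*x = -2*l^3 - 8*l^2 - 6*l - 9*x^3 + x^2*(26*l + 6) + x*(-15*l^2 - 8*l + 3)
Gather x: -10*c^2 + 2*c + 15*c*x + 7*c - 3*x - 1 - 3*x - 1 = -10*c^2 + 9*c + x*(15*c - 6) - 2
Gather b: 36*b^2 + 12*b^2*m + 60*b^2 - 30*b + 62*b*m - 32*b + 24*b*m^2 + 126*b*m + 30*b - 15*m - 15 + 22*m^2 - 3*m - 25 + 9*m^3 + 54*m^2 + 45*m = b^2*(12*m + 96) + b*(24*m^2 + 188*m - 32) + 9*m^3 + 76*m^2 + 27*m - 40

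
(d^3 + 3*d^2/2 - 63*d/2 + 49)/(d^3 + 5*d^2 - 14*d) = (d - 7/2)/d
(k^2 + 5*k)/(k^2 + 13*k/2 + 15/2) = 2*k/(2*k + 3)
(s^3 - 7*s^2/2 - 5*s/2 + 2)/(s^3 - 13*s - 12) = (s - 1/2)/(s + 3)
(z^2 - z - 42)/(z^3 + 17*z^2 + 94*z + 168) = (z - 7)/(z^2 + 11*z + 28)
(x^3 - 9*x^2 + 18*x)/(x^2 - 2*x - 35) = x*(-x^2 + 9*x - 18)/(-x^2 + 2*x + 35)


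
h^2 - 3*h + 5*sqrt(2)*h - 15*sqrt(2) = (h - 3)*(h + 5*sqrt(2))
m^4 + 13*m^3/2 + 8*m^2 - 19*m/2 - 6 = (m - 1)*(m + 1/2)*(m + 3)*(m + 4)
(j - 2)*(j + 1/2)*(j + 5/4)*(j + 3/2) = j^4 + 5*j^3/4 - 13*j^2/4 - 89*j/16 - 15/8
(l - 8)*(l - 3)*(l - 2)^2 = l^4 - 15*l^3 + 72*l^2 - 140*l + 96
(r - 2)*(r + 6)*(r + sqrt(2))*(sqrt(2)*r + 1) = sqrt(2)*r^4 + 3*r^3 + 4*sqrt(2)*r^3 - 11*sqrt(2)*r^2 + 12*r^2 - 36*r + 4*sqrt(2)*r - 12*sqrt(2)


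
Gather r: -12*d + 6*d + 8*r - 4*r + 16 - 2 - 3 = -6*d + 4*r + 11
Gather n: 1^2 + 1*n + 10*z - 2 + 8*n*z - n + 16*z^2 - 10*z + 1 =8*n*z + 16*z^2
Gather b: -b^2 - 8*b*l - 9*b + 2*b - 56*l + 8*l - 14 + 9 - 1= -b^2 + b*(-8*l - 7) - 48*l - 6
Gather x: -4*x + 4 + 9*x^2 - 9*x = 9*x^2 - 13*x + 4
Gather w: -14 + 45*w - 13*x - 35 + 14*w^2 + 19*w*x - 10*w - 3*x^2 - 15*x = 14*w^2 + w*(19*x + 35) - 3*x^2 - 28*x - 49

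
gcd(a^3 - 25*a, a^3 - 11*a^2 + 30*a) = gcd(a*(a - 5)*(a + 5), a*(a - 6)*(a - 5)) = a^2 - 5*a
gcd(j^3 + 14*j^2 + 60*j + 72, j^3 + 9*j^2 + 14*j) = j + 2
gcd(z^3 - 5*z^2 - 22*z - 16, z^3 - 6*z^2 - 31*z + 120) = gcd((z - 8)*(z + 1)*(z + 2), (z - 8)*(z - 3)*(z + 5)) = z - 8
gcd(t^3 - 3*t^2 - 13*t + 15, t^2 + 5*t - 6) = t - 1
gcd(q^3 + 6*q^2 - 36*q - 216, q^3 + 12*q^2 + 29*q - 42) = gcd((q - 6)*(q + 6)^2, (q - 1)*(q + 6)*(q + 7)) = q + 6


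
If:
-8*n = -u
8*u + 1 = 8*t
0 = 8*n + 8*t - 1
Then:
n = 0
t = 1/8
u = 0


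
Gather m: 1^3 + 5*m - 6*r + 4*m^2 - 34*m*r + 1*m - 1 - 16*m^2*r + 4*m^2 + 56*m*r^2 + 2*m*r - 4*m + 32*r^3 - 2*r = m^2*(8 - 16*r) + m*(56*r^2 - 32*r + 2) + 32*r^3 - 8*r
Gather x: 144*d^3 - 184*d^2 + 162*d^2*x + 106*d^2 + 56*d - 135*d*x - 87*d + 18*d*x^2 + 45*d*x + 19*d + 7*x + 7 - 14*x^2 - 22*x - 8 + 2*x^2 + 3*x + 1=144*d^3 - 78*d^2 - 12*d + x^2*(18*d - 12) + x*(162*d^2 - 90*d - 12)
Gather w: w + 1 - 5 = w - 4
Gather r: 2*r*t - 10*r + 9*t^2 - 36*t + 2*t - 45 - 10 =r*(2*t - 10) + 9*t^2 - 34*t - 55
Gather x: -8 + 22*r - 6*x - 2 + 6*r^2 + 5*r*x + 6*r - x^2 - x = 6*r^2 + 28*r - x^2 + x*(5*r - 7) - 10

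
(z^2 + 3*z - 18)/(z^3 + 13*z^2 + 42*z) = (z - 3)/(z*(z + 7))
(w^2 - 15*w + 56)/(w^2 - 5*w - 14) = (w - 8)/(w + 2)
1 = 1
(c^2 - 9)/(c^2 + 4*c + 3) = (c - 3)/(c + 1)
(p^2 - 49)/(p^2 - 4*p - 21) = (p + 7)/(p + 3)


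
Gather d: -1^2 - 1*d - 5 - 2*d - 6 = -3*d - 12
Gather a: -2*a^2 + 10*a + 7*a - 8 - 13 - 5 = -2*a^2 + 17*a - 26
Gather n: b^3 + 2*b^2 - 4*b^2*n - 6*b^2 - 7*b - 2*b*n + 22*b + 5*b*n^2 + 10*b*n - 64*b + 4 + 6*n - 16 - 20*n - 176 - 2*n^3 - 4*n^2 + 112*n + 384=b^3 - 4*b^2 - 49*b - 2*n^3 + n^2*(5*b - 4) + n*(-4*b^2 + 8*b + 98) + 196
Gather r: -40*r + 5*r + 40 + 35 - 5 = 70 - 35*r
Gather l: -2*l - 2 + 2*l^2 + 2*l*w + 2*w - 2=2*l^2 + l*(2*w - 2) + 2*w - 4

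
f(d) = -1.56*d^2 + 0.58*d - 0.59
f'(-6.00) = 19.30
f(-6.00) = -60.23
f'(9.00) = -27.50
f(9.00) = -121.73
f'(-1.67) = 5.79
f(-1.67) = -5.91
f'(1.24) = -3.29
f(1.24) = -2.27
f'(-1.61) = 5.60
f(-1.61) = -5.57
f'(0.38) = -0.61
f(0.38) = -0.59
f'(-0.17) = 1.11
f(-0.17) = -0.73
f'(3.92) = -11.65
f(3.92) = -22.29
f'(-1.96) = 6.70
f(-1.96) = -7.72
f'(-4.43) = 14.40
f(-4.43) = -33.77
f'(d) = 0.58 - 3.12*d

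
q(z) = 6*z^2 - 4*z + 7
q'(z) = 12*z - 4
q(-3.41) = 90.41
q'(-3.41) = -44.92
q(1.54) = 15.07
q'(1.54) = 14.48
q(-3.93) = 115.39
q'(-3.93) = -51.16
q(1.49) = 14.36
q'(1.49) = 13.88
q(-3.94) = 115.90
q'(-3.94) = -51.28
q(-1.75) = 32.38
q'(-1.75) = -25.00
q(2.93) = 46.79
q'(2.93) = 31.16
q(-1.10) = 18.66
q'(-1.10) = -17.20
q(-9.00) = 529.00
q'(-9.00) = -112.00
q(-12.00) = 919.00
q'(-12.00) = -148.00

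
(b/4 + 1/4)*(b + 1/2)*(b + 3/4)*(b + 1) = b^4/4 + 13*b^3/16 + 31*b^2/32 + b/2 + 3/32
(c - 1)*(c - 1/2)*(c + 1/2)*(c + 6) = c^4 + 5*c^3 - 25*c^2/4 - 5*c/4 + 3/2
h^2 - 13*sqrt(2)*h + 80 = (h - 8*sqrt(2))*(h - 5*sqrt(2))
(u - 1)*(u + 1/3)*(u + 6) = u^3 + 16*u^2/3 - 13*u/3 - 2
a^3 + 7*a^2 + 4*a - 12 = (a - 1)*(a + 2)*(a + 6)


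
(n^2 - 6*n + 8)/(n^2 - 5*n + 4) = (n - 2)/(n - 1)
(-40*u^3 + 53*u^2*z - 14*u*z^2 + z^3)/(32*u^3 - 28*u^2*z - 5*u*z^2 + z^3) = (-5*u + z)/(4*u + z)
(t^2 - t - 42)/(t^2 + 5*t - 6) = (t - 7)/(t - 1)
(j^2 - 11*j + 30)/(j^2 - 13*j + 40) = (j - 6)/(j - 8)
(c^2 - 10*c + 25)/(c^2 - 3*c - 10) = (c - 5)/(c + 2)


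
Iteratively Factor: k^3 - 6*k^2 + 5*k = (k)*(k^2 - 6*k + 5) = k*(k - 5)*(k - 1)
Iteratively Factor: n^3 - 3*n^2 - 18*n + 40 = (n - 5)*(n^2 + 2*n - 8) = (n - 5)*(n + 4)*(n - 2)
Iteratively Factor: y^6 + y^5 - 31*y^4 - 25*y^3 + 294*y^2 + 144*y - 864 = (y + 4)*(y^5 - 3*y^4 - 19*y^3 + 51*y^2 + 90*y - 216) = (y - 4)*(y + 4)*(y^4 + y^3 - 15*y^2 - 9*y + 54) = (y - 4)*(y - 3)*(y + 4)*(y^3 + 4*y^2 - 3*y - 18) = (y - 4)*(y - 3)*(y + 3)*(y + 4)*(y^2 + y - 6) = (y - 4)*(y - 3)*(y + 3)^2*(y + 4)*(y - 2)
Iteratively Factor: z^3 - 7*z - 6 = (z - 3)*(z^2 + 3*z + 2) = (z - 3)*(z + 1)*(z + 2)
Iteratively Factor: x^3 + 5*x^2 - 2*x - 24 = (x + 3)*(x^2 + 2*x - 8) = (x - 2)*(x + 3)*(x + 4)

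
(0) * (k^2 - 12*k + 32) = 0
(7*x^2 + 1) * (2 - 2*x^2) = -14*x^4 + 12*x^2 + 2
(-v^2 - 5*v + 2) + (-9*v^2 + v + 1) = -10*v^2 - 4*v + 3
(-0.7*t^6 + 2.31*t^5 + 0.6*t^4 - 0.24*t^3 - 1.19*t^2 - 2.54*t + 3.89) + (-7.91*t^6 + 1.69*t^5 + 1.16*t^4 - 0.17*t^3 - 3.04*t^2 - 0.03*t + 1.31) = -8.61*t^6 + 4.0*t^5 + 1.76*t^4 - 0.41*t^3 - 4.23*t^2 - 2.57*t + 5.2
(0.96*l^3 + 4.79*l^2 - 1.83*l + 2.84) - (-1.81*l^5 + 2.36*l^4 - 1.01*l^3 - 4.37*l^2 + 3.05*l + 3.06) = 1.81*l^5 - 2.36*l^4 + 1.97*l^3 + 9.16*l^2 - 4.88*l - 0.22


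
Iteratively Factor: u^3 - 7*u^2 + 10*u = (u - 5)*(u^2 - 2*u) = (u - 5)*(u - 2)*(u)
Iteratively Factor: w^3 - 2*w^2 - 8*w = (w - 4)*(w^2 + 2*w) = w*(w - 4)*(w + 2)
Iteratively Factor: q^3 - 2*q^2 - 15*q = (q - 5)*(q^2 + 3*q) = q*(q - 5)*(q + 3)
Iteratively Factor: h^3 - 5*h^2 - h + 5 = (h + 1)*(h^2 - 6*h + 5) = (h - 5)*(h + 1)*(h - 1)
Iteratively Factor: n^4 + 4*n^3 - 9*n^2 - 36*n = (n + 4)*(n^3 - 9*n) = (n + 3)*(n + 4)*(n^2 - 3*n) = n*(n + 3)*(n + 4)*(n - 3)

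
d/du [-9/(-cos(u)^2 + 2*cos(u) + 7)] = 18*(cos(u) - 1)*sin(u)/(sin(u)^2 + 2*cos(u) + 6)^2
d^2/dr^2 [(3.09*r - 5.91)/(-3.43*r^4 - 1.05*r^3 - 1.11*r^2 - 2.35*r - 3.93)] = (-436.242492*r^7 + 1212.55302*r^6 + 547.518258*r^5 + 611.043174*r^4 + 1141.452492*r^3 - 671.796072*r^2 + 27.048762*r + 70.788954)/(40.353607*r^12 + 37.059435*r^11 + 50.521842*r^10 + 108.08616*r^9 + 205.838955*r^8 + 150.26004*r^7 + 177.402315*r^6 + 243.63126*r^5 + 250.028055*r^4 + 123.13774*r^3 + 116.541792*r^2 + 108.886545*r + 60.698457)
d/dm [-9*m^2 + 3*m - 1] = 3 - 18*m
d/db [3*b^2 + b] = 6*b + 1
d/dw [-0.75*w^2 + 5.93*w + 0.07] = 5.93 - 1.5*w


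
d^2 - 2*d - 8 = (d - 4)*(d + 2)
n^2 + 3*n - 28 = (n - 4)*(n + 7)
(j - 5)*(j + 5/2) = j^2 - 5*j/2 - 25/2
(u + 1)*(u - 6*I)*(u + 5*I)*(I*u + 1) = I*u^4 + 2*u^3 + I*u^3 + 2*u^2 + 29*I*u^2 + 30*u + 29*I*u + 30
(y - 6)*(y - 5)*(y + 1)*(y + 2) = y^4 - 8*y^3 - y^2 + 68*y + 60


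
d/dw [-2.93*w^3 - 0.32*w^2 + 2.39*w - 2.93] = -8.79*w^2 - 0.64*w + 2.39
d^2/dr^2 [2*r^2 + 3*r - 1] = 4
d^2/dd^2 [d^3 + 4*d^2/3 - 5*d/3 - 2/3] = 6*d + 8/3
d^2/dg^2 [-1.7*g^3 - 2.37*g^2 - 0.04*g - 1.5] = -10.2*g - 4.74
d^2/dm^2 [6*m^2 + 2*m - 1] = 12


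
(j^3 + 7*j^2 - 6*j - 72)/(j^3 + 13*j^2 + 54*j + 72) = (j - 3)/(j + 3)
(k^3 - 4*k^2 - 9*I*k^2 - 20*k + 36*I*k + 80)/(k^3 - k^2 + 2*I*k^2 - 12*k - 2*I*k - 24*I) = (k^2 - 9*I*k - 20)/(k^2 + k*(3 + 2*I) + 6*I)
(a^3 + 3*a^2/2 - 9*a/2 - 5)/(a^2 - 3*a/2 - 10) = (a^2 - a - 2)/(a - 4)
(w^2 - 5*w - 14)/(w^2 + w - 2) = (w - 7)/(w - 1)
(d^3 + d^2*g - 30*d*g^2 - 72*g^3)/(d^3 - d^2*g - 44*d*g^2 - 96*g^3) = (d - 6*g)/(d - 8*g)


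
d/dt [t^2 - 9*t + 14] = 2*t - 9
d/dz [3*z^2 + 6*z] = 6*z + 6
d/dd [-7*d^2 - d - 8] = -14*d - 1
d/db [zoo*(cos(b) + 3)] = zoo*sin(b)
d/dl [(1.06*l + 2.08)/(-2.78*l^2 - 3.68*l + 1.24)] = (2.9468*l^2 + 11.5648*l + 8.9688)/(7.7284*l^4 + 20.4608*l^3 + 6.648*l^2 - 9.1264*l + 1.5376)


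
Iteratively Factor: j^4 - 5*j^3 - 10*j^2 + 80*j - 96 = (j - 3)*(j^3 - 2*j^2 - 16*j + 32) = (j - 3)*(j + 4)*(j^2 - 6*j + 8) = (j - 4)*(j - 3)*(j + 4)*(j - 2)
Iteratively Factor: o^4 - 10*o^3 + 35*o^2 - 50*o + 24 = (o - 1)*(o^3 - 9*o^2 + 26*o - 24) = (o - 3)*(o - 1)*(o^2 - 6*o + 8) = (o - 4)*(o - 3)*(o - 1)*(o - 2)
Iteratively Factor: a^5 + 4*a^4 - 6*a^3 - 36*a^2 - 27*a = (a + 3)*(a^4 + a^3 - 9*a^2 - 9*a) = (a + 1)*(a + 3)*(a^3 - 9*a) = a*(a + 1)*(a + 3)*(a^2 - 9) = a*(a + 1)*(a + 3)^2*(a - 3)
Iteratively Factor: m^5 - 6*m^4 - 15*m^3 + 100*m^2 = (m - 5)*(m^4 - m^3 - 20*m^2) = m*(m - 5)*(m^3 - m^2 - 20*m) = m*(m - 5)^2*(m^2 + 4*m) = m^2*(m - 5)^2*(m + 4)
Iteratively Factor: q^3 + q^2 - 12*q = (q - 3)*(q^2 + 4*q) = q*(q - 3)*(q + 4)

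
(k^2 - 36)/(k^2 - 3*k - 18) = (k + 6)/(k + 3)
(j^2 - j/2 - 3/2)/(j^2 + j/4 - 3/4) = 2*(2*j - 3)/(4*j - 3)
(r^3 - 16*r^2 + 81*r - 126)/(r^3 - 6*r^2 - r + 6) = (r^2 - 10*r + 21)/(r^2 - 1)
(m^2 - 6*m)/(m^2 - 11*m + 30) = m/(m - 5)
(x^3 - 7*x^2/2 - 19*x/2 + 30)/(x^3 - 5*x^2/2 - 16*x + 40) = (x + 3)/(x + 4)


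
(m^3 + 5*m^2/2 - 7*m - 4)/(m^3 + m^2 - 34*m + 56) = (m^2 + 9*m/2 + 2)/(m^2 + 3*m - 28)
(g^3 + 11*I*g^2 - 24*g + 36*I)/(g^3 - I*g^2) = 1 + 12*I/g - 36/g^2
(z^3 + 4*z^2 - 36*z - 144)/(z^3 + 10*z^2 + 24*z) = (z - 6)/z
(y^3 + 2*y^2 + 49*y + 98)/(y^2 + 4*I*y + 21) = (y^2 + y*(2 - 7*I) - 14*I)/(y - 3*I)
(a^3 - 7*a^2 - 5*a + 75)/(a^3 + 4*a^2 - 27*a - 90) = (a - 5)/(a + 6)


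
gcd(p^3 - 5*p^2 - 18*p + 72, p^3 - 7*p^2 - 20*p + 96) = p^2 + p - 12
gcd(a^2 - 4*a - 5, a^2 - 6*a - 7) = a + 1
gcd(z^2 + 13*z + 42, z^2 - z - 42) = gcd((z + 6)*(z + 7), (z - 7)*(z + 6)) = z + 6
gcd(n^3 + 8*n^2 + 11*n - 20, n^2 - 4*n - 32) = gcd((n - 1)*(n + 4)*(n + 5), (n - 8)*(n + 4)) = n + 4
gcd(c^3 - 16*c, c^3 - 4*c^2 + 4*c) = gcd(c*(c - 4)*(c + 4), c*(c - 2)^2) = c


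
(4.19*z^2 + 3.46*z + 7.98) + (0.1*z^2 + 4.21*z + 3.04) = 4.29*z^2 + 7.67*z + 11.02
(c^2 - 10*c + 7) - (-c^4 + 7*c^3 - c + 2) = c^4 - 7*c^3 + c^2 - 9*c + 5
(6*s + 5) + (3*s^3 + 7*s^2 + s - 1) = 3*s^3 + 7*s^2 + 7*s + 4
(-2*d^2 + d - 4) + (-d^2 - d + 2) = -3*d^2 - 2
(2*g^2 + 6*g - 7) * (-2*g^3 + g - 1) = -4*g^5 - 12*g^4 + 16*g^3 + 4*g^2 - 13*g + 7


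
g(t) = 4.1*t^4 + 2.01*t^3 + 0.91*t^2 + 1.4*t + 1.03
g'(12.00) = 29230.76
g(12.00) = 88639.75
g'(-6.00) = -3334.84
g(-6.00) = 4904.83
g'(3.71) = 928.61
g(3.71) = 898.14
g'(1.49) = 71.75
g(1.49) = 31.99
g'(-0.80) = -4.59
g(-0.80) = 1.14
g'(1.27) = 47.03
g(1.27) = 19.06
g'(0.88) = 18.85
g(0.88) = 6.80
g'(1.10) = 32.53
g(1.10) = 12.35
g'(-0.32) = 0.90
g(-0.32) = 0.65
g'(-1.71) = -66.08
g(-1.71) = 26.30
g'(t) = 16.4*t^3 + 6.03*t^2 + 1.82*t + 1.4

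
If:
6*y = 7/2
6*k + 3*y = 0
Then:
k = -7/24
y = 7/12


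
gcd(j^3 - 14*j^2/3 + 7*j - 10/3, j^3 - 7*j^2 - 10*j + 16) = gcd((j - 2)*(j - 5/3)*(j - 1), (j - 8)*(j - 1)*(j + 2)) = j - 1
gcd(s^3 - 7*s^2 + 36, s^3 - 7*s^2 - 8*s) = 1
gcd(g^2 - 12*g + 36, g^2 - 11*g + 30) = g - 6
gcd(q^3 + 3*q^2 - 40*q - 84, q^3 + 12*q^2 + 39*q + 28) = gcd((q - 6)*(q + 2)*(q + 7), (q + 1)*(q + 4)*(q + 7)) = q + 7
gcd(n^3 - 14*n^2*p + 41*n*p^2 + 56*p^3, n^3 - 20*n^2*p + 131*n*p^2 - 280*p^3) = n^2 - 15*n*p + 56*p^2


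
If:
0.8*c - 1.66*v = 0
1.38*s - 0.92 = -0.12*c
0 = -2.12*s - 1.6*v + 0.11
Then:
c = -2.22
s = 0.86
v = -1.07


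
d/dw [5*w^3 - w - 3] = 15*w^2 - 1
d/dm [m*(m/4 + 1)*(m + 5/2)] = 3*m^2/4 + 13*m/4 + 5/2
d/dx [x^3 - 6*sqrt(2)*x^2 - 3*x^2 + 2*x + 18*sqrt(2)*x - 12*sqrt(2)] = 3*x^2 - 12*sqrt(2)*x - 6*x + 2 + 18*sqrt(2)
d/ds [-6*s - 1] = -6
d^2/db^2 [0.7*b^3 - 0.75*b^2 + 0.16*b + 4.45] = 4.2*b - 1.5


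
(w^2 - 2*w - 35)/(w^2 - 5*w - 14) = (w + 5)/(w + 2)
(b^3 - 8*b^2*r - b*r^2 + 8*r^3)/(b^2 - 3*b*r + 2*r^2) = (-b^2 + 7*b*r + 8*r^2)/(-b + 2*r)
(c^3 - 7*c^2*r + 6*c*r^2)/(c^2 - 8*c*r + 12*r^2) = c*(-c + r)/(-c + 2*r)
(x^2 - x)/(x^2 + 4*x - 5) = x/(x + 5)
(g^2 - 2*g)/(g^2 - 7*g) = (g - 2)/(g - 7)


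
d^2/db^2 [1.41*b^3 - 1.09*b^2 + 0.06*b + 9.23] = 8.46*b - 2.18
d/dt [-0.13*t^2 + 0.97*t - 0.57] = 0.97 - 0.26*t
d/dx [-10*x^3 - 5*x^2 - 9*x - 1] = -30*x^2 - 10*x - 9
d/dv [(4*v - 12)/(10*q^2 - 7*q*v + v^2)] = 4*(10*q^2 - 7*q*v + v^2 + (7*q - 2*v)*(v - 3))/(10*q^2 - 7*q*v + v^2)^2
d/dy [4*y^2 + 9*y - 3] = 8*y + 9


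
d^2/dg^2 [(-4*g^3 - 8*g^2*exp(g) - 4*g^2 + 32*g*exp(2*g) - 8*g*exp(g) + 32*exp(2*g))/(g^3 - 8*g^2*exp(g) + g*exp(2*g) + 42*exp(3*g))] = 8*(-5*g^8*exp(g) - 22*g^7*exp(2*g) + 5*g^7*exp(g) + 111*g^6*exp(3*g) + 22*g^6*exp(2*g) + 10*g^6*exp(g) - g^6 + 1112*g^5*exp(4*g) - 111*g^5*exp(3*g) - 27*g^5*exp(2*g) - 6*g^5*exp(g) - 3728*g^4*exp(5*g) - 1112*g^4*exp(4*g) - 66*g^4*exp(3*g) + 99*g^4*exp(2*g) + 3728*g^3*exp(5*g) - 739*g^3*exp(4*g) - 352*g^3*exp(3*g) - 7224*g^2*exp(7*g) + 4158*g^2*exp(5*g) + 1056*g^2*exp(4*g) + 7056*g*exp(8*g) + 7224*g*exp(7*g) - 2772*g*exp(6*g) - 3216*g*exp(5*g) - 7056*exp(8*g) + 3864*exp(7*g) + 1016*exp(6*g))/(g^9 - 24*g^8*exp(g) + 195*g^7*exp(2*g) - 434*g^6*exp(3*g) - 1821*g^5*exp(4*g) + 8292*g^4*exp(5*g) + 3277*g^3*exp(6*g) - 42210*g^2*exp(7*g) + 5292*g*exp(8*g) + 74088*exp(9*g))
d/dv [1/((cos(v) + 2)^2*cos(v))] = (3*cos(v) + 2)*sin(v)/((cos(v) + 2)^3*cos(v)^2)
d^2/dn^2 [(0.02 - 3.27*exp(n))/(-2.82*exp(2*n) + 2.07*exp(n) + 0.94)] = (26.004348*exp(4*n) + 18.452106*exp(3*n) + 52.35894*exp(2*n) - 6.660528*exp(n) + 2.928288)*exp(n)/(22.425768*exp(6*n) - 49.384404*exp(5*n) + 13.824486*exp(4*n) + 24.053193*exp(3*n) - 4.608162*exp(2*n) - 5.487156*exp(n) - 0.830584)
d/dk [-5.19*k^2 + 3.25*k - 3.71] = 3.25 - 10.38*k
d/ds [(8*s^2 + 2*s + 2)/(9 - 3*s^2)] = 2*(s^2 + 26*s + 3)/(3*(s^4 - 6*s^2 + 9))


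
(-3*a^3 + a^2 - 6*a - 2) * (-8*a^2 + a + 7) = 24*a^5 - 11*a^4 + 28*a^3 + 17*a^2 - 44*a - 14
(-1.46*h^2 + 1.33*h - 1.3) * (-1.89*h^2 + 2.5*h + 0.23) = 2.7594*h^4 - 6.1637*h^3 + 5.4462*h^2 - 2.9441*h - 0.299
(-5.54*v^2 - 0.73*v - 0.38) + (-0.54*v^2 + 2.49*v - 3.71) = -6.08*v^2 + 1.76*v - 4.09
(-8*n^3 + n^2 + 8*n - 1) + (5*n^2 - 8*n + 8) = -8*n^3 + 6*n^2 + 7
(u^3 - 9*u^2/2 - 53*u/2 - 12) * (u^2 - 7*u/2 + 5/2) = u^5 - 8*u^4 - 33*u^3/4 + 139*u^2/2 - 97*u/4 - 30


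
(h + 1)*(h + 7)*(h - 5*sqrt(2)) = h^3 - 5*sqrt(2)*h^2 + 8*h^2 - 40*sqrt(2)*h + 7*h - 35*sqrt(2)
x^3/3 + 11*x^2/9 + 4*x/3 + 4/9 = (x/3 + 1/3)*(x + 2/3)*(x + 2)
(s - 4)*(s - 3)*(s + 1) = s^3 - 6*s^2 + 5*s + 12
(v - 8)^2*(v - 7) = v^3 - 23*v^2 + 176*v - 448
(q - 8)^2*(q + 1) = q^3 - 15*q^2 + 48*q + 64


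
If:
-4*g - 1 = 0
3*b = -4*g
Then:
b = 1/3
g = -1/4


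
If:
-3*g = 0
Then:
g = 0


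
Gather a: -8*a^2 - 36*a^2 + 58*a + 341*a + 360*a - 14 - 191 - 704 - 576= -44*a^2 + 759*a - 1485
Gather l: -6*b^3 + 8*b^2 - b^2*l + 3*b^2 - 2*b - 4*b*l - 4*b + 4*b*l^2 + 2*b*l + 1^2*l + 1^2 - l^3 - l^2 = -6*b^3 + 11*b^2 - 6*b - l^3 + l^2*(4*b - 1) + l*(-b^2 - 2*b + 1) + 1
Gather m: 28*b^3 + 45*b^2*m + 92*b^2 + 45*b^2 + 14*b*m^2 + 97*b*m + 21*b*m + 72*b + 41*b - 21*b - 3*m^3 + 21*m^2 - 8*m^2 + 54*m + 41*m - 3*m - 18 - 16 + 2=28*b^3 + 137*b^2 + 92*b - 3*m^3 + m^2*(14*b + 13) + m*(45*b^2 + 118*b + 92) - 32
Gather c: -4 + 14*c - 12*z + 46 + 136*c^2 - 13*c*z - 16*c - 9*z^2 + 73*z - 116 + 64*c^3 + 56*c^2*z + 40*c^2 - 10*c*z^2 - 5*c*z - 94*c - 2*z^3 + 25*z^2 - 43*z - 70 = 64*c^3 + c^2*(56*z + 176) + c*(-10*z^2 - 18*z - 96) - 2*z^3 + 16*z^2 + 18*z - 144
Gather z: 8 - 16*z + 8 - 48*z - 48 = -64*z - 32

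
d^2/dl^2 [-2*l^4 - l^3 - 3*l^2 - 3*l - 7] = -24*l^2 - 6*l - 6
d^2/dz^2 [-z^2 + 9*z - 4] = -2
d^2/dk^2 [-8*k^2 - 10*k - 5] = -16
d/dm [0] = 0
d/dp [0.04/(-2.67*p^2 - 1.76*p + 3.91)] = (0.2136*p + 0.0704)/(2.67*p^2 + 1.76*p - 3.91)^2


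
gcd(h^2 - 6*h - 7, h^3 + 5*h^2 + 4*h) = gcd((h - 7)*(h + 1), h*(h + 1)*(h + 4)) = h + 1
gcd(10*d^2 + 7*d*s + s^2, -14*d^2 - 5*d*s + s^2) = 2*d + s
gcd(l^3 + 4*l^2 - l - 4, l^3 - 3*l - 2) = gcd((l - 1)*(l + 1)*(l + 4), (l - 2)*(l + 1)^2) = l + 1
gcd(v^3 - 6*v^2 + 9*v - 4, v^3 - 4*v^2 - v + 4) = v^2 - 5*v + 4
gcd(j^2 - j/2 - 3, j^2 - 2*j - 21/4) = j + 3/2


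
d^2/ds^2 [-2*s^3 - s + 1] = -12*s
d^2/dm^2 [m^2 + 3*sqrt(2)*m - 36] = 2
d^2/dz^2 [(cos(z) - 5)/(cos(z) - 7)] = 2*(sin(z)^2 - 7*cos(z) + 1)/(cos(z) - 7)^3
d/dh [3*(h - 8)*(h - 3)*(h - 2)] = 9*h^2 - 78*h + 138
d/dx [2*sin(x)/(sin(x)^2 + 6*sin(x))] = -2*cos(x)/(sin(x) + 6)^2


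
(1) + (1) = 2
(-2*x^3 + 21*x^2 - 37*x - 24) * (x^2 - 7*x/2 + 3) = -2*x^5 + 28*x^4 - 233*x^3/2 + 337*x^2/2 - 27*x - 72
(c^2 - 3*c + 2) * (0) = 0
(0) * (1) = 0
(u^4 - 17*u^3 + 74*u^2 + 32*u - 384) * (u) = u^5 - 17*u^4 + 74*u^3 + 32*u^2 - 384*u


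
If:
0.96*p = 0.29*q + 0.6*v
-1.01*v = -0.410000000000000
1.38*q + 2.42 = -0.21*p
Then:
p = -0.26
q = -1.71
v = 0.41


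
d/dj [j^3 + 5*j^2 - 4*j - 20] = 3*j^2 + 10*j - 4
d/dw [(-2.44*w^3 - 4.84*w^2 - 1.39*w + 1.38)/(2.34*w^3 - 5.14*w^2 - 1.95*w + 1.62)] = (23.8672*w^4 + 16.0212*w^3 - 19.2526*w^2 - 1.4952*w + 0.4392)/(5.4756*w^6 - 24.0552*w^5 + 17.2936*w^4 + 27.6276*w^3 - 12.8511*w^2 - 6.318*w + 2.6244)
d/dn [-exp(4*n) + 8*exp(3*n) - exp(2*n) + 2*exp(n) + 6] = 2*(-2*exp(3*n) + 12*exp(2*n) - exp(n) + 1)*exp(n)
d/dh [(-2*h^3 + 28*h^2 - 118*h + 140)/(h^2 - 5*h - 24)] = 2*(-h^4 + 10*h^3 + 61*h^2 - 812*h + 1766)/(h^4 - 10*h^3 - 23*h^2 + 240*h + 576)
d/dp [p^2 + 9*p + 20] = 2*p + 9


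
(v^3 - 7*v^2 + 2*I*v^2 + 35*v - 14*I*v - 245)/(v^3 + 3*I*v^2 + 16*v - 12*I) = (v^3 + v^2*(-7 + 2*I) + v*(35 - 14*I) - 245)/(v^3 + 3*I*v^2 + 16*v - 12*I)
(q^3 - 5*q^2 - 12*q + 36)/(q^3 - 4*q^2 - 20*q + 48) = (q + 3)/(q + 4)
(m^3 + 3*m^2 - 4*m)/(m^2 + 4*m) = m - 1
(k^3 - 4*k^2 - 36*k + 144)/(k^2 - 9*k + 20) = (k^2 - 36)/(k - 5)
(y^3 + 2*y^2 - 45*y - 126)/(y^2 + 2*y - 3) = (y^2 - y - 42)/(y - 1)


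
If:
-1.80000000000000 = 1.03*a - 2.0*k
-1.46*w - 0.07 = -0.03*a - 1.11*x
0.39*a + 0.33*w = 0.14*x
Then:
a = 0.0398757120662869 - 0.279475228724322*x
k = 0.920535991714138 - 0.143929742793026*x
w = 0.754531330916623*x - 0.0471258415328845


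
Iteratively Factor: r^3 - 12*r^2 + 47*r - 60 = (r - 5)*(r^2 - 7*r + 12) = (r - 5)*(r - 4)*(r - 3)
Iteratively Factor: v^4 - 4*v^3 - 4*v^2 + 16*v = (v)*(v^3 - 4*v^2 - 4*v + 16) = v*(v + 2)*(v^2 - 6*v + 8) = v*(v - 2)*(v + 2)*(v - 4)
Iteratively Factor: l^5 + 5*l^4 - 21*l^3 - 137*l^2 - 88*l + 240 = (l + 4)*(l^4 + l^3 - 25*l^2 - 37*l + 60) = (l - 5)*(l + 4)*(l^3 + 6*l^2 + 5*l - 12) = (l - 5)*(l - 1)*(l + 4)*(l^2 + 7*l + 12) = (l - 5)*(l - 1)*(l + 3)*(l + 4)*(l + 4)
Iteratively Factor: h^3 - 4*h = (h)*(h^2 - 4) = h*(h - 2)*(h + 2)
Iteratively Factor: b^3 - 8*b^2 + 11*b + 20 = (b - 4)*(b^2 - 4*b - 5) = (b - 5)*(b - 4)*(b + 1)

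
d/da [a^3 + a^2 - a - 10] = 3*a^2 + 2*a - 1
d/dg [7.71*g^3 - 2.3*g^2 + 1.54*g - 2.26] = 23.13*g^2 - 4.6*g + 1.54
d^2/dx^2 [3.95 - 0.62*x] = 0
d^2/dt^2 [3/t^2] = 18/t^4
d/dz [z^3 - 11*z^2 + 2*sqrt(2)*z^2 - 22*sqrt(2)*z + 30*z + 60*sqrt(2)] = 3*z^2 - 22*z + 4*sqrt(2)*z - 22*sqrt(2) + 30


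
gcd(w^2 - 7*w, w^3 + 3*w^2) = w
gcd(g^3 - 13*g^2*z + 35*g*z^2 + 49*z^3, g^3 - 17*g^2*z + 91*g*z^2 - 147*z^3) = g^2 - 14*g*z + 49*z^2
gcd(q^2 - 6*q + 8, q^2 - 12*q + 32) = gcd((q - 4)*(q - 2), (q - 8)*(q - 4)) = q - 4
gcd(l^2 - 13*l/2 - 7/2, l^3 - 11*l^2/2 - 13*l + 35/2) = l - 7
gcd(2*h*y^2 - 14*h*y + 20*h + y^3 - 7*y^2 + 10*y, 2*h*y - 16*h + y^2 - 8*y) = 2*h + y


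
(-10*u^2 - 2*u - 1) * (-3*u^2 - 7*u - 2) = 30*u^4 + 76*u^3 + 37*u^2 + 11*u + 2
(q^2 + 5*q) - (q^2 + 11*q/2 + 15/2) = -q/2 - 15/2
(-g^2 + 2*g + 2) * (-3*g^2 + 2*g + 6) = 3*g^4 - 8*g^3 - 8*g^2 + 16*g + 12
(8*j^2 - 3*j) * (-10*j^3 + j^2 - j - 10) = -80*j^5 + 38*j^4 - 11*j^3 - 77*j^2 + 30*j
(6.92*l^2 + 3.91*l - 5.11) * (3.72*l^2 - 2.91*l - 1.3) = 25.7424*l^4 - 5.592*l^3 - 39.3833*l^2 + 9.7871*l + 6.643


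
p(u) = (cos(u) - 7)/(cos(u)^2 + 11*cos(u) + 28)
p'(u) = (2*sin(u)*cos(u) + 11*sin(u))*(cos(u) - 7)/(cos(u)^2 + 11*cos(u) + 28)^2 - sin(u)/(cos(u)^2 + 11*cos(u) + 28) = (cos(u)^2 - 14*cos(u) - 105)*sin(u)/(cos(u)^2 + 11*cos(u) + 28)^2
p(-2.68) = -0.42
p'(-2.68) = 0.11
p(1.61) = -0.26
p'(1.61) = -0.14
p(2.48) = -0.39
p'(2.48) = -0.14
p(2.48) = -0.39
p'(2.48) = -0.14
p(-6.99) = -0.17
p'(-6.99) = 0.05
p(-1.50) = -0.24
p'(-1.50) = 0.13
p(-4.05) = -0.35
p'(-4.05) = -0.16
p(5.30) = -0.19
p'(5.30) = 0.08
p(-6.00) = -0.15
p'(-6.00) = -0.02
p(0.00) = -0.15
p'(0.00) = 0.00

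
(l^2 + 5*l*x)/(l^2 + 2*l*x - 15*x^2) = l/(l - 3*x)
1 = 1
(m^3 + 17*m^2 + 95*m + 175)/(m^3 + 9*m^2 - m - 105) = (m + 5)/(m - 3)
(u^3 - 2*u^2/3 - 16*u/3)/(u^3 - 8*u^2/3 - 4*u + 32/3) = u/(u - 2)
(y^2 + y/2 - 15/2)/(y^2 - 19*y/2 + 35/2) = (y + 3)/(y - 7)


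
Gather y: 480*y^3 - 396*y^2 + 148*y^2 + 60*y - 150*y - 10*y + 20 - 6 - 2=480*y^3 - 248*y^2 - 100*y + 12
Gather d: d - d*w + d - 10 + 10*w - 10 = d*(2 - w) + 10*w - 20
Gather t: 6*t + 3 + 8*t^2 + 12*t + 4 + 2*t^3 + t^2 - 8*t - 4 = 2*t^3 + 9*t^2 + 10*t + 3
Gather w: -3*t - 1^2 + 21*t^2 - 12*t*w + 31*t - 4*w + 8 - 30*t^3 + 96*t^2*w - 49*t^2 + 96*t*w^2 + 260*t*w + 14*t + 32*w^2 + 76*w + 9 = -30*t^3 - 28*t^2 + 42*t + w^2*(96*t + 32) + w*(96*t^2 + 248*t + 72) + 16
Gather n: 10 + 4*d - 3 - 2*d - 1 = 2*d + 6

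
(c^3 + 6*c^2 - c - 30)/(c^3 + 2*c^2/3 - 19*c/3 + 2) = 3*(c + 5)/(3*c - 1)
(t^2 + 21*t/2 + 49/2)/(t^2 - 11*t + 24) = (2*t^2 + 21*t + 49)/(2*(t^2 - 11*t + 24))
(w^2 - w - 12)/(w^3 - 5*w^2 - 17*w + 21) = (w - 4)/(w^2 - 8*w + 7)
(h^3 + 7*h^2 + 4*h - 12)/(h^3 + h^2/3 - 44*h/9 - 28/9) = 9*(h^2 + 5*h - 6)/(9*h^2 - 15*h - 14)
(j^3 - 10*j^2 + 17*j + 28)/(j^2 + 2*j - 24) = (j^2 - 6*j - 7)/(j + 6)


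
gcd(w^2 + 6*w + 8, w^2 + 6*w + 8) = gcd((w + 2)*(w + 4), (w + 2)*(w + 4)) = w^2 + 6*w + 8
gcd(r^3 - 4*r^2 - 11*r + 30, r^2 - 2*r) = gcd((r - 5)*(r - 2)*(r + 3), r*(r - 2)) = r - 2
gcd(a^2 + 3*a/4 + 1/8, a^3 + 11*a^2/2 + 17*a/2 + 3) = a + 1/2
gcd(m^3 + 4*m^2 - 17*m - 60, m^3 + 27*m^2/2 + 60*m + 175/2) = m + 5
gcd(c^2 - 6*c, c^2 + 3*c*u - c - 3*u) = 1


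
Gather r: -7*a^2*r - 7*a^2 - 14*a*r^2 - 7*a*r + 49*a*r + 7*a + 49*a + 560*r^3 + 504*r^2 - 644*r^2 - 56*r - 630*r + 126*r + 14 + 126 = -7*a^2 + 56*a + 560*r^3 + r^2*(-14*a - 140) + r*(-7*a^2 + 42*a - 560) + 140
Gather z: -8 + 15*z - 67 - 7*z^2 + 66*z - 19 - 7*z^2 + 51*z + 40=-14*z^2 + 132*z - 54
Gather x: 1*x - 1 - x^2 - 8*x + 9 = -x^2 - 7*x + 8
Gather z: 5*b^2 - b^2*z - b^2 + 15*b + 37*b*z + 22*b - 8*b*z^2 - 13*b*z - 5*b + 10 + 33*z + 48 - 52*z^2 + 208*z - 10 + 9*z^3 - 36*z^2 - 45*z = 4*b^2 + 32*b + 9*z^3 + z^2*(-8*b - 88) + z*(-b^2 + 24*b + 196) + 48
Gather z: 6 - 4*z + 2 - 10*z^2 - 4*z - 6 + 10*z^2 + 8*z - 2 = 0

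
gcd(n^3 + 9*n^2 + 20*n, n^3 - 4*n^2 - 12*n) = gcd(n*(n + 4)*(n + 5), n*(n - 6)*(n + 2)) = n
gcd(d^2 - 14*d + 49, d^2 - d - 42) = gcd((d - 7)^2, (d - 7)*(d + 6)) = d - 7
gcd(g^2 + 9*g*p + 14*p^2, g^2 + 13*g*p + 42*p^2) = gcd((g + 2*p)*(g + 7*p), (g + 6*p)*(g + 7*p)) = g + 7*p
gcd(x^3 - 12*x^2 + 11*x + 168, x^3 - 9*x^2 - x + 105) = x^2 - 4*x - 21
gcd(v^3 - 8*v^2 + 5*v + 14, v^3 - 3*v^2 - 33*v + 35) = v - 7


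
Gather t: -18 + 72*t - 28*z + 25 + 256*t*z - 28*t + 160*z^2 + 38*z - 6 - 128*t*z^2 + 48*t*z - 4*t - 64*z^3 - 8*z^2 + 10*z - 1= t*(-128*z^2 + 304*z + 40) - 64*z^3 + 152*z^2 + 20*z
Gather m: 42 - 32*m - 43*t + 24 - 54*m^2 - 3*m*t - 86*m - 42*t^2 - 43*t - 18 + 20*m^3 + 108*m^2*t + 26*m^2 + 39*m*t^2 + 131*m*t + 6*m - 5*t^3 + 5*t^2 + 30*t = 20*m^3 + m^2*(108*t - 28) + m*(39*t^2 + 128*t - 112) - 5*t^3 - 37*t^2 - 56*t + 48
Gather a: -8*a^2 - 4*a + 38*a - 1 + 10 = -8*a^2 + 34*a + 9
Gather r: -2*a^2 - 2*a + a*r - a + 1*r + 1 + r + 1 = -2*a^2 - 3*a + r*(a + 2) + 2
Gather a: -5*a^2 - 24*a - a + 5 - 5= -5*a^2 - 25*a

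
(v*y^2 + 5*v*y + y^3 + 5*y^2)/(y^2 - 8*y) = (v*y + 5*v + y^2 + 5*y)/(y - 8)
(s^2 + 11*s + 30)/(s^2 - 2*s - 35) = (s + 6)/(s - 7)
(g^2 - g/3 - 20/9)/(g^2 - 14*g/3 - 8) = (g - 5/3)/(g - 6)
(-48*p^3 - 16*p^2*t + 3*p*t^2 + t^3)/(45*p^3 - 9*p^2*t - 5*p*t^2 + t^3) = (-16*p^2 + t^2)/(15*p^2 - 8*p*t + t^2)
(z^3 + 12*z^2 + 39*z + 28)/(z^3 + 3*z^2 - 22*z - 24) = (z^2 + 11*z + 28)/(z^2 + 2*z - 24)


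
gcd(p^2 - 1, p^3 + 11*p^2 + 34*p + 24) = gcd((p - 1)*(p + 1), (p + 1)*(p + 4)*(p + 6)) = p + 1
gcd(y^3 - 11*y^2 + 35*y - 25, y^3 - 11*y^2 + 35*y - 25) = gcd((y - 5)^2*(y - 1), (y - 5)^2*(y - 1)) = y^3 - 11*y^2 + 35*y - 25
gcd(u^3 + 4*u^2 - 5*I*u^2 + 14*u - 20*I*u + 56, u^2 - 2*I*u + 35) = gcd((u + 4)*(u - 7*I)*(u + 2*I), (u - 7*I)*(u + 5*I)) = u - 7*I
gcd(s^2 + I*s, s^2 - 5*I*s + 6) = s + I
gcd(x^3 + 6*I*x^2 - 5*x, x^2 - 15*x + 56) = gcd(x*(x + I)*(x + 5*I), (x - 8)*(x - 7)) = 1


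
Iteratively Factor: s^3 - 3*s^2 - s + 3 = (s - 3)*(s^2 - 1) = (s - 3)*(s + 1)*(s - 1)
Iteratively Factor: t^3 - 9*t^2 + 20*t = (t - 5)*(t^2 - 4*t) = t*(t - 5)*(t - 4)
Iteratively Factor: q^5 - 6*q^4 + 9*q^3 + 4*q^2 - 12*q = (q - 3)*(q^4 - 3*q^3 + 4*q) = (q - 3)*(q + 1)*(q^3 - 4*q^2 + 4*q) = (q - 3)*(q - 2)*(q + 1)*(q^2 - 2*q) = (q - 3)*(q - 2)^2*(q + 1)*(q)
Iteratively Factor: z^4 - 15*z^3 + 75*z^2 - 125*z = (z - 5)*(z^3 - 10*z^2 + 25*z) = (z - 5)^2*(z^2 - 5*z) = z*(z - 5)^2*(z - 5)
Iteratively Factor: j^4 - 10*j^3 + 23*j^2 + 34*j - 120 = (j - 5)*(j^3 - 5*j^2 - 2*j + 24) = (j - 5)*(j - 3)*(j^2 - 2*j - 8) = (j - 5)*(j - 4)*(j - 3)*(j + 2)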